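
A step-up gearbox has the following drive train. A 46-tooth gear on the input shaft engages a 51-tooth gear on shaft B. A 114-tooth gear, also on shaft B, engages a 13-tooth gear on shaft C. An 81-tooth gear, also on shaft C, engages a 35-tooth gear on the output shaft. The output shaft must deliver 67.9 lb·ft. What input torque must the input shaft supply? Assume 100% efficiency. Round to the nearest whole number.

1243 lb·ft

Overall ratio R = 1.1087 × 0.11404 × 0.4321 = 0.05463.
Input torque = output torque / R = 67.9 / 0.05463 = 1242.9 lb·ft.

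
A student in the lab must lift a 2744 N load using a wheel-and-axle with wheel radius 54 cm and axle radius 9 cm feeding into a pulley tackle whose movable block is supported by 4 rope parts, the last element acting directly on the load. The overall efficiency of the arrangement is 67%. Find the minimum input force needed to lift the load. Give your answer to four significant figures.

170.6 N

Wheel-and-axle MA = R/r = 54/9 = 6.
Block-and-tackle MA = number of supporting rope parts = 4.
Combined ideal MA = 6 × 4 = 24.
Actual MA = 24 × 0.67 = 16.08.
Effort = load / actual MA = 2744 / 16.08 = 170.65 N.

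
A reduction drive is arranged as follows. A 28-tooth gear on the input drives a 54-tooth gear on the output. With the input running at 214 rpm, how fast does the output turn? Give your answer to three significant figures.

the input → the output (gear mesh, 54/28): 214 ÷ 1.9286 = 110.96 rpm

111 rpm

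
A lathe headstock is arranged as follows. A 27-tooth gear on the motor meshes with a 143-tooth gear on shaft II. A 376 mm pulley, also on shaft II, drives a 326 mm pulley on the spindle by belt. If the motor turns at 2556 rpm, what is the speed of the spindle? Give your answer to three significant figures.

557 rpm

the motor → shaft II (gear mesh, 143/27): 2556 ÷ 5.2963 = 482.6 rpm
shaft II → the spindle (belt, 326/376): 482.6 ÷ 0.86702 = 556.62 rpm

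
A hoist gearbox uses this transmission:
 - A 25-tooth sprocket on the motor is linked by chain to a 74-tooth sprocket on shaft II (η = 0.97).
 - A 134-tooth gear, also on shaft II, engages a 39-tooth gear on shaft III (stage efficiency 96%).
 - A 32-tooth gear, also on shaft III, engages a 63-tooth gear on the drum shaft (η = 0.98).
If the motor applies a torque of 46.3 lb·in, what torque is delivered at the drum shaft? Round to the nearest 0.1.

After the chain (74/25): 46.3 × 2.96 × 0.97 = 132.94 lb·in
After the gear mesh (39/134): 132.94 × 0.29104 × 0.96 = 37.143 lb·in
After the gear mesh (63/32): 37.143 × 1.9688 × 0.98 = 71.663 lb·in

71.7 lb·in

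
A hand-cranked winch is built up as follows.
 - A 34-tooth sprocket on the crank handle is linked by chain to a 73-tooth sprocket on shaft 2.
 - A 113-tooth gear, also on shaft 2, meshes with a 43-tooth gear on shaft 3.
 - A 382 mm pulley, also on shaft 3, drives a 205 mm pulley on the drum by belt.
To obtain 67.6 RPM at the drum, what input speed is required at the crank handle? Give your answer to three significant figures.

29.6 RPM

Overall ratio R = 2.1471 × 0.38053 × 0.53665 = 0.43845.
Required input speed = output speed × R = 67.6 × 0.43845 = 29.64 RPM.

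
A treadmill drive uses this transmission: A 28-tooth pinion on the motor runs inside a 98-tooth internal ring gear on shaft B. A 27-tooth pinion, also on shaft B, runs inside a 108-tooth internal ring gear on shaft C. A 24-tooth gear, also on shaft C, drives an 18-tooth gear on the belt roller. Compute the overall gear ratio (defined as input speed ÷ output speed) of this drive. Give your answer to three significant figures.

Each stage contributes driven/driver: internal gear 98/28 = 3.5, internal gear 108/27 = 4, gear mesh 18/24 = 0.75.
Overall: 3.5 × 4 × 0.75 = 10.5.

10.5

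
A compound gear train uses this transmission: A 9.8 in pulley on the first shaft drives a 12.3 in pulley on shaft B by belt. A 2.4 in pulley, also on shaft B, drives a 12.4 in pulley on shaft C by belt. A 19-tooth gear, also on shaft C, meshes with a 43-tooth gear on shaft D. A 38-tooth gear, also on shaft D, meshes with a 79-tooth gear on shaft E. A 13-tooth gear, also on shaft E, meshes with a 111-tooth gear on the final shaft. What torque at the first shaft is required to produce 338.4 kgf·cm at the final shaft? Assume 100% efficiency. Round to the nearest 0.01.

1.30 kgf·cm

Overall ratio R = 1.2551 × 5.1667 × 2.2632 × 2.0789 × 8.5385 = 260.51.
Input torque = output torque / R = 338.4 / 260.51 = 1.299 kgf·cm.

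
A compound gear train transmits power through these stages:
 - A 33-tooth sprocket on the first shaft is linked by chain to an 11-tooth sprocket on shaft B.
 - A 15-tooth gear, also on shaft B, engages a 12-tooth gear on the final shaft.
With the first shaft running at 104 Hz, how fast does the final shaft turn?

the first shaft → shaft B (chain, 11/33): 104 ÷ 0.33333 = 312 Hz
shaft B → the final shaft (gear mesh, 12/15): 312 ÷ 0.8 = 390 Hz

390 Hz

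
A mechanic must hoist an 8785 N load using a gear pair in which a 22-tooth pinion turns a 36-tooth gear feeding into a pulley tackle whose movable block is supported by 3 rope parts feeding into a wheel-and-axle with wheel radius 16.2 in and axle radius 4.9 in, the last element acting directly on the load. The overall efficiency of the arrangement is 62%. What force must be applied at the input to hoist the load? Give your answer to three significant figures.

873 N

Gear pair MA = 36/22 = 1.6364.
Block-and-tackle MA = number of supporting rope parts = 3.
Wheel-and-axle MA = R/r = 16.2/4.9 = 3.3061.
Combined ideal MA = 1.6364 × 3 × 3.3061 = 16.23.
Actual MA = 16.23 × 0.62 = 10.063.
Effort = load / actual MA = 8785 / 10.063 = 873.03 N.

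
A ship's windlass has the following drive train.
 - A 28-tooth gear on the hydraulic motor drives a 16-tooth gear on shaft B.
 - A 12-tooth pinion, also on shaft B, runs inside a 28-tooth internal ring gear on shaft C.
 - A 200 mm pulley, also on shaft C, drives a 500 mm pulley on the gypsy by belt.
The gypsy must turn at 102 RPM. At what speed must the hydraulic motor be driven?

340 RPM

Overall ratio R = 0.57143 × 2.3333 × 2.5 = 3.3333.
Required input speed = output speed × R = 102 × 3.3333 = 340 RPM.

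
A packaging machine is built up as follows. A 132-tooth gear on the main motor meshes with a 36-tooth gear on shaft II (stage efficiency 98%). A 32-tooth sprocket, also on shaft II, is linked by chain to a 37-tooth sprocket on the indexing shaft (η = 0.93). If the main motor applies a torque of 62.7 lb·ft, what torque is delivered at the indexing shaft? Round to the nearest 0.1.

After the gear mesh (36/132): 62.7 × 0.27273 × 0.98 = 16.758 lb·ft
After the chain (37/32): 16.758 × 1.1562 × 0.93 = 18.02 lb·ft

18.0 lb·ft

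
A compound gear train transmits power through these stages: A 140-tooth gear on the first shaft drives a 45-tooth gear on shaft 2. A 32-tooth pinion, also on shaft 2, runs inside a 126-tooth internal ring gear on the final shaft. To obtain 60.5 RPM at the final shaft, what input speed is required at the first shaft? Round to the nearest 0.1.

76.6 RPM

Overall ratio R = 0.32143 × 3.9375 = 1.2656.
Required input speed = output speed × R = 60.5 × 1.2656 = 76.57 RPM.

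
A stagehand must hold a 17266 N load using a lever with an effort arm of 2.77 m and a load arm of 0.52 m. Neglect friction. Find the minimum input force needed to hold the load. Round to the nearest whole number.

3241 N

Lever MA = effort arm / load arm = 2.77/0.52 = 5.3269.
Effort = load / MA = 17266 / 5.3269 = 3241.3 N.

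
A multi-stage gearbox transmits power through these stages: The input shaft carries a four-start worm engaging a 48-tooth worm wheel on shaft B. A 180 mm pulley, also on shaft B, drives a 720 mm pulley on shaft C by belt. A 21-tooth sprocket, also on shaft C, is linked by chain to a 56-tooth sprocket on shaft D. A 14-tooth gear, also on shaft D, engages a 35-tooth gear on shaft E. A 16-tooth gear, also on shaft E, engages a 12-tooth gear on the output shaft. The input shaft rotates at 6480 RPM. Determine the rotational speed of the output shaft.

27 RPM

the input shaft → shaft B (worm, 48/4): 6480 ÷ 12 = 540 RPM
shaft B → shaft C (belt, 720/180): 540 ÷ 4 = 135 RPM
shaft C → shaft D (chain, 56/21): 135 ÷ 2.6667 = 50.625 RPM
shaft D → shaft E (gear mesh, 35/14): 50.625 ÷ 2.5 = 20.25 RPM
shaft E → the output shaft (gear mesh, 12/16): 20.25 ÷ 0.75 = 27 RPM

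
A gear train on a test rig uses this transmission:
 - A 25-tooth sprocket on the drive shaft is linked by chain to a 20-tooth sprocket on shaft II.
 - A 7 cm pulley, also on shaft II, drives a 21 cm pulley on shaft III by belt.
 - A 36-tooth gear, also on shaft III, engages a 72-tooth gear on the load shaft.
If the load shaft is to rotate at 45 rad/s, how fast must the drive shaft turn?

Overall ratio R = 0.8 × 3 × 2 = 4.8.
Required input speed = output speed × R = 45 × 4.8 = 216 rad/s.

216 rad/s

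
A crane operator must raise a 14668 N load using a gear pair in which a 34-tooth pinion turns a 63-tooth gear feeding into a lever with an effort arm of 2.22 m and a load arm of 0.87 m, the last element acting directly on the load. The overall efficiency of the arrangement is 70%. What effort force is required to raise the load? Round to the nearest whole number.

Gear pair MA = 63/34 = 1.8529.
Lever MA = effort arm / load arm = 2.22/0.87 = 2.5517.
Combined ideal MA = 1.8529 × 2.5517 = 4.7282.
Actual MA = 4.7282 × 0.70 = 3.3097.
Effort = load / actual MA = 14668 / 3.3097 = 4431.8 N.

4432 N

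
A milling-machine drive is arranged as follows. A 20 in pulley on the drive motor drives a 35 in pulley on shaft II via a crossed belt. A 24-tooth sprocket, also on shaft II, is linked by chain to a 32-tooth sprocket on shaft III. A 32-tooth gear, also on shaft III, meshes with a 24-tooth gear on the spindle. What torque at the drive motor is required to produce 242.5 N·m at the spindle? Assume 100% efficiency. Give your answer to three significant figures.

Overall ratio R = 1.75 × 1.3333 × 0.75 = 1.75.
Input torque = output torque / R = 242.5 / 1.75 = 138.57 N·m.

139 N·m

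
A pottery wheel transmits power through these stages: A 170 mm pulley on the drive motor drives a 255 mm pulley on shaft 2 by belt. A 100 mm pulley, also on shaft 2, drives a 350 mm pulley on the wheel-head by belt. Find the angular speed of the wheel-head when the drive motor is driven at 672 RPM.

Belt: ratio = 255/170 = 1.5, so shaft 2 turns at 672 / 1.5 = 448 RPM.
Belt: ratio = 350/100 = 3.5, so the wheel-head turns at 448 / 3.5 = 128 RPM.

128 RPM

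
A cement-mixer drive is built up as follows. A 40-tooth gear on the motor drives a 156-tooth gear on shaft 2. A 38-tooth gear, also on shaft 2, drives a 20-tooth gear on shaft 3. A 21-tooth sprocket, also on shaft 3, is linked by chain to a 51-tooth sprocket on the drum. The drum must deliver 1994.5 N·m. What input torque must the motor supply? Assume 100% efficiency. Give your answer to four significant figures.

400.1 N·m

Overall ratio R = 3.9 × 0.52632 × 2.4286 = 4.985.
Input torque = output torque / R = 1994.5 / 4.985 = 400.1 N·m.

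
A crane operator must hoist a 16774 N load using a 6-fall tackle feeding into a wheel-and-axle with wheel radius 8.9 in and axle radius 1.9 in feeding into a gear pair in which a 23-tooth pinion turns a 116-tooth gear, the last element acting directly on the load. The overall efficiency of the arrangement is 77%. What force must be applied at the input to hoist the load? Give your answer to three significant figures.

154 N

Block-and-tackle MA = number of supporting rope parts = 6.
Wheel-and-axle MA = R/r = 8.9/1.9 = 4.6842.
Gear pair MA = 116/23 = 5.0435.
Combined ideal MA = 6 × 4.6842 × 5.0435 = 141.75.
Actual MA = 141.75 × 0.77 = 109.15.
Effort = load / actual MA = 16774 / 109.15 = 153.68 N.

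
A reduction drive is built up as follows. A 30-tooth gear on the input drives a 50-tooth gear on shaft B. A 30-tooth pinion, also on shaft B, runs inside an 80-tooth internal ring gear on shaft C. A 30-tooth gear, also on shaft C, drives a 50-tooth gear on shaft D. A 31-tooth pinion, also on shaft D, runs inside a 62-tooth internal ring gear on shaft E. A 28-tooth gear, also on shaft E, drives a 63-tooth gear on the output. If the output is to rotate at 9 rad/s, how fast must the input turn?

Overall ratio R = 1.6667 × 2.6667 × 1.6667 × 2 × 2.25 = 33.333.
Required input speed = output speed × R = 9 × 33.333 = 300 rad/s.

300 rad/s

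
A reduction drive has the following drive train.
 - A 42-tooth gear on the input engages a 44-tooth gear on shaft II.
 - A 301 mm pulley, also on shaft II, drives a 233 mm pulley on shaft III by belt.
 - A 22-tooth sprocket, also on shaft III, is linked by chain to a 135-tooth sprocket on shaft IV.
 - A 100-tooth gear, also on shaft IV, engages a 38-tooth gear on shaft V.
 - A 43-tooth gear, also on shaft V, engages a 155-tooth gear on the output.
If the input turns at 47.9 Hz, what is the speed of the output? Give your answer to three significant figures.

7.03 Hz

the input → shaft II (gear mesh, 44/42): 47.9 ÷ 1.0476 = 45.723 Hz
shaft II → shaft III (belt, 233/301): 45.723 ÷ 0.77409 = 59.067 Hz
shaft III → shaft IV (chain, 135/22): 59.067 ÷ 6.1364 = 9.6257 Hz
shaft IV → shaft V (gear mesh, 38/100): 9.6257 ÷ 0.38 = 25.331 Hz
shaft V → the output (gear mesh, 155/43): 25.331 ÷ 3.6047 = 7.0272 Hz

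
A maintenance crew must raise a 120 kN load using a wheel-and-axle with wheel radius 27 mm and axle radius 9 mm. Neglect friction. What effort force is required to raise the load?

Wheel-and-axle MA = R/r = 27/9 = 3.
Effort = load / MA = 120 / 3 = 40 kN.

40 kN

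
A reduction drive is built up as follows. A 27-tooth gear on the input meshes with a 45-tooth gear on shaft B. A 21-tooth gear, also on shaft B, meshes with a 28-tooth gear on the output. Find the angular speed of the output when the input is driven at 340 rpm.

153 rpm

the input → shaft B (gear mesh, 45/27): 340 ÷ 1.6667 = 204 rpm
shaft B → the output (gear mesh, 28/21): 204 ÷ 1.3333 = 153 rpm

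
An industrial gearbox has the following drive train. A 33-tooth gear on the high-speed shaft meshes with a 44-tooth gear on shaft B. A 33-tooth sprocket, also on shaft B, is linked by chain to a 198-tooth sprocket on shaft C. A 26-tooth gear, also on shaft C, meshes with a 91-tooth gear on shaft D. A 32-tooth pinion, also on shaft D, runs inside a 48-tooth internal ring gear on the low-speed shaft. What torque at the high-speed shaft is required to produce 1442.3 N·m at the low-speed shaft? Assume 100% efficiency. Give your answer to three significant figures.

34.3 N·m

Overall ratio R = 1.3333 × 6 × 3.5 × 1.5 = 42.
Input torque = output torque / R = 1442.3 / 42 = 34.34 N·m.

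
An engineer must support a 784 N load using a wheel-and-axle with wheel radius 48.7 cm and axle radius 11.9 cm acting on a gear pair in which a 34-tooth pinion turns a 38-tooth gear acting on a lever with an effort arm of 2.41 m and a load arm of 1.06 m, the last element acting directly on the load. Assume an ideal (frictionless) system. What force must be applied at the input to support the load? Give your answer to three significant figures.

Wheel-and-axle MA = R/r = 48.7/11.9 = 4.0924.
Gear pair MA = 38/34 = 1.1176.
Lever MA = effort arm / load arm = 2.41/1.06 = 2.2736.
Combined ideal MA = 4.0924 × 1.1176 × 2.2736 = 10.399.
Effort = load / MA = 784 / 10.399 = 75.391 N.

75.4 N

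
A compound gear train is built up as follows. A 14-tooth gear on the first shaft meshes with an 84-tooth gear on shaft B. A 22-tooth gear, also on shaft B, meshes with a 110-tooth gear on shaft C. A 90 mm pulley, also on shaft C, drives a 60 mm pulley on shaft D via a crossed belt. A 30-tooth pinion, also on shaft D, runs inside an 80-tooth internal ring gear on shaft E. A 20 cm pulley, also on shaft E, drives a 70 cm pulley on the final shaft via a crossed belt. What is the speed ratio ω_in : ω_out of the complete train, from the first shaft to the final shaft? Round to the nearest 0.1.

Each stage contributes driven/driver: gear mesh 84/14 = 6, gear mesh 110/22 = 5, belt 60/90 = 0.66667, internal gear 80/30 = 2.6667, belt 70/20 = 3.5.
Overall: 6 × 5 × 0.66667 × 2.6667 × 3.5 = 186.67.

186.7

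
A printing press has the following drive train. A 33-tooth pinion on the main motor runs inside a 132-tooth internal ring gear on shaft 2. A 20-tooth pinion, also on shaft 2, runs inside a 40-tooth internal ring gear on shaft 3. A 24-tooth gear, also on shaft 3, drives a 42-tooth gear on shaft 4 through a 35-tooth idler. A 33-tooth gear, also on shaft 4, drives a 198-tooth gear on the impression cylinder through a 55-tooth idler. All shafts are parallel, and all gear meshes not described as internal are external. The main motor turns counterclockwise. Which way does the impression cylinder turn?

counterclockwise

the main motor → shaft 2: internal mesh, same direction → CCW.
shaft 2 → shaft 3: internal mesh, same direction → CCW.
shaft 3 → shaft 4: driver → idler → driven is 2 external meshes, 2 reversals → CCW.
shaft 4 → the impression cylinder: driver → idler → driven is 2 external meshes, 2 reversals → CCW.
4 reversals in total — an even number — so the impression cylinder turns the same way as the main motor.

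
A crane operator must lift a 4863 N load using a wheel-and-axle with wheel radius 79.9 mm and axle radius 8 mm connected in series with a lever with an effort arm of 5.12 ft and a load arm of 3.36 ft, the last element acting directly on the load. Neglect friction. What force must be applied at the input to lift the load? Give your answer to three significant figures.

Wheel-and-axle MA = R/r = 79.9/8 = 9.9875.
Lever MA = effort arm / load arm = 5.12/3.36 = 1.5238.
Combined ideal MA = 9.9875 × 1.5238 = 15.219.
Effort = load / MA = 4863 / 15.219 = 319.53 N.

320 N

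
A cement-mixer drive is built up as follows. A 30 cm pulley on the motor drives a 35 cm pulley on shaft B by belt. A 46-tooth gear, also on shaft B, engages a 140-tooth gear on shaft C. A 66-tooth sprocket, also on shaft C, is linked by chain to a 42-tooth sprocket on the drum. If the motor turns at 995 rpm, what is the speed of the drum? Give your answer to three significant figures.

belt 35/30 = 1.1667 → 995/1.1667 = 852.86 rpm
gear mesh 140/46 = 3.0435 → 852.86/3.0435 = 280.22 rpm
chain 42/66 = 0.63636 → 280.22/0.63636 = 440.35 rpm

440 rpm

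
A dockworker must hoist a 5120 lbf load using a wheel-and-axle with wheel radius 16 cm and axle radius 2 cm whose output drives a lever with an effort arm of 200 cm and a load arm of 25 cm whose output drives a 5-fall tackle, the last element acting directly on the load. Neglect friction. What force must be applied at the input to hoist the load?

16 lbf

Wheel-and-axle MA = R/r = 16/2 = 8.
Lever MA = effort arm / load arm = 200/25 = 8.
Block-and-tackle MA = number of supporting rope parts = 5.
Combined ideal MA = 8 × 8 × 5 = 320.
Effort = load / MA = 5120 / 320 = 16 lbf.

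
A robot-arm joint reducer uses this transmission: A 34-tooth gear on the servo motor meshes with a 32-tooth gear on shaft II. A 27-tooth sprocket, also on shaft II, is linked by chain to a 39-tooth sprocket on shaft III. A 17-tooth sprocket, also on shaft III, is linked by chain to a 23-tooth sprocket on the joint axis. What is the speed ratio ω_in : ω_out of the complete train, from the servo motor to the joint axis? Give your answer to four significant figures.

1.839

Each stage contributes driven/driver: gear mesh 32/34 = 0.94118, chain 39/27 = 1.4444, chain 23/17 = 1.3529.
Overall: 0.94118 × 1.4444 × 1.3529 = 1.8393.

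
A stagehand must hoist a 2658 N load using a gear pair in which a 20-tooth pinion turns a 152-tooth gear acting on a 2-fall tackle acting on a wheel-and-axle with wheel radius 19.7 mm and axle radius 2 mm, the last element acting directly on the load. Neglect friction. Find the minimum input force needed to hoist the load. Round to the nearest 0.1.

Gear pair MA = 152/20 = 7.6.
Block-and-tackle MA = number of supporting rope parts = 2.
Wheel-and-axle MA = R/r = 19.7/2 = 9.85.
Combined ideal MA = 7.6 × 2 × 9.85 = 149.72.
Effort = load / MA = 2658 / 149.72 = 17.753 N.

17.8 N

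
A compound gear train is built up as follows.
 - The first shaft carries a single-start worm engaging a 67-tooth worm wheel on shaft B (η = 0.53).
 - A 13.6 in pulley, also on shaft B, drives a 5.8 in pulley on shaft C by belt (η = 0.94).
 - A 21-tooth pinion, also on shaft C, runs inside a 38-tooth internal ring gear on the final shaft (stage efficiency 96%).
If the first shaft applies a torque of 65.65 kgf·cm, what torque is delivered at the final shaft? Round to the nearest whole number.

Worm: ratio = 67/1 = 67; torque at shaft B = 65.65 × 67 × 0.53 = 2331.2 kgf·cm.
Belt: ratio = 5.8/13.6 = 0.42647; torque at shaft C = 2331.2 × 0.42647 × 0.94 = 934.55 kgf·cm.
Internal gear: ratio = 38/21 = 1.8095; torque at the final shaft = 934.55 × 1.8095 × 0.96 = 1623.4 kgf·cm.

1623 kgf·cm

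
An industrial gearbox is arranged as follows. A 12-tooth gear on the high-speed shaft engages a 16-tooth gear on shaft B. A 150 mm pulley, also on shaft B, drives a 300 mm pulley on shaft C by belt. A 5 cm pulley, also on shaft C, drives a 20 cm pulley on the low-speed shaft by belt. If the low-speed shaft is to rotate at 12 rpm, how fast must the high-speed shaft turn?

128 rpm

Overall ratio R = 1.3333 × 2 × 4 = 10.667.
Required input speed = output speed × R = 12 × 10.667 = 128 rpm.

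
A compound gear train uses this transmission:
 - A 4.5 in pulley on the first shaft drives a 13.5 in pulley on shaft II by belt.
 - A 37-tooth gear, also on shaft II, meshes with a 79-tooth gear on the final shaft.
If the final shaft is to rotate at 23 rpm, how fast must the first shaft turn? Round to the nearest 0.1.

147.3 rpm

Overall ratio R = 3 × 2.1351 = 6.4054.
Required input speed = output speed × R = 23 × 6.4054 = 147.32 rpm.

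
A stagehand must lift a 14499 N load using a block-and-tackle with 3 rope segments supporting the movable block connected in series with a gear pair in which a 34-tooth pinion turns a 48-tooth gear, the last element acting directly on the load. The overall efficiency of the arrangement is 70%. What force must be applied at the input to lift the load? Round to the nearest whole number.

Block-and-tackle MA = number of supporting rope parts = 3.
Gear pair MA = 48/34 = 1.4118.
Combined ideal MA = 3 × 1.4118 = 4.2353.
Actual MA = 4.2353 × 0.70 = 2.9647.
Effort = load / actual MA = 14499 / 2.9647 = 4890.5 N.

4891 N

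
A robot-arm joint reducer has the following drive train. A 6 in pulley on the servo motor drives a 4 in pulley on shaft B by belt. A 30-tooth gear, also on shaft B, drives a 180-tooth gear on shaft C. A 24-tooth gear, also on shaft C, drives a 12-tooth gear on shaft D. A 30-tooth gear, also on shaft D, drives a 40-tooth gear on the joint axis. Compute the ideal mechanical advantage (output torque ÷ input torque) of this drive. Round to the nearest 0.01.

2.67

Each stage contributes driven/driver: belt 4/6 = 0.66667, gear mesh 180/30 = 6, gear mesh 12/24 = 0.5, gear mesh 40/30 = 1.3333.
Overall: 0.66667 × 6 × 0.5 × 1.3333 = 2.6667.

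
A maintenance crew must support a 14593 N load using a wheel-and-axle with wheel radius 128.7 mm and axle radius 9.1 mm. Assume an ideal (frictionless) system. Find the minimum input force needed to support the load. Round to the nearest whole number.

Wheel-and-axle MA = R/r = 128.7/9.1 = 14.143.
Effort = load / MA = 14593 / 14.143 = 1031.8 N.

1032 N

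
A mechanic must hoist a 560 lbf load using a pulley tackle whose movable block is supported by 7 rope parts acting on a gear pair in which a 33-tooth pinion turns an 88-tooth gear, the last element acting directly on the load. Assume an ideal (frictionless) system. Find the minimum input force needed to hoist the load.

30 lbf

Block-and-tackle MA = number of supporting rope parts = 7.
Gear pair MA = 88/33 = 2.6667.
Combined ideal MA = 7 × 2.6667 = 18.667.
Effort = load / MA = 560 / 18.667 = 30 lbf.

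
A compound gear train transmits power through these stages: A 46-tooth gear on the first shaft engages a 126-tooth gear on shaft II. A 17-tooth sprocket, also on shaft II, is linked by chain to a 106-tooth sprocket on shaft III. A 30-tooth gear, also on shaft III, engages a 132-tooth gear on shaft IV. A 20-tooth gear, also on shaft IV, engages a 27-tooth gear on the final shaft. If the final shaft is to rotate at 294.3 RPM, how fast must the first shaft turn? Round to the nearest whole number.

29857 RPM

Overall ratio R = 2.7391 × 6.2353 × 4.4 × 1.35 = 101.45.
Required input speed = output speed × R = 294.3 × 101.45 = 29857 RPM.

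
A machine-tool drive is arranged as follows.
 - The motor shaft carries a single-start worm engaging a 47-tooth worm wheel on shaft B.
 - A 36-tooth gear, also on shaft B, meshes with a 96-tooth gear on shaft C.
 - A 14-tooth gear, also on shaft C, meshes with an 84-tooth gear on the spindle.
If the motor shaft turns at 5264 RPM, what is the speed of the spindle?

7 RPM

Worm: ratio = 47/1 = 47, so shaft B turns at 5264 / 47 = 112 RPM.
Gear mesh: ratio = 96/36 = 2.6667, so shaft C turns at 112 / 2.6667 = 42 RPM.
Gear mesh: ratio = 84/14 = 6, so the spindle turns at 42 / 6 = 7 RPM.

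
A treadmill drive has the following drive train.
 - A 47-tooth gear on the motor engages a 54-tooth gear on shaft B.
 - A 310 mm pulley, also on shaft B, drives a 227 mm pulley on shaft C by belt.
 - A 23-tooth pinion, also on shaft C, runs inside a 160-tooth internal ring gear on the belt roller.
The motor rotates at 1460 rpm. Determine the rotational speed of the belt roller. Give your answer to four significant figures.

gear mesh 54/47 = 1.1489 → 1460/1.1489 = 1270.7 rpm
belt 227/310 = 0.73226 → 1270.7/0.73226 = 1735.4 rpm
internal gear 160/23 = 6.9565 → 1735.4/6.9565 = 249.46 rpm

249.5 rpm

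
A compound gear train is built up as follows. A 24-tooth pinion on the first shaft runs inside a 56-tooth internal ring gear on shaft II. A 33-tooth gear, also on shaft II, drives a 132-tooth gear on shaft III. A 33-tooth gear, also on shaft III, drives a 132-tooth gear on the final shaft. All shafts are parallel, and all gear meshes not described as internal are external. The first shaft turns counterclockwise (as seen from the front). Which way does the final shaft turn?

counterclockwise

the first shaft → shaft II: internal mesh, same direction → CCW.
shaft II → shaft III: external mesh, 1 reversal → CW.
shaft III → the final shaft: external mesh, 1 reversal → CCW.
2 reversals in total — an even number — so the final shaft turns the same way as the first shaft.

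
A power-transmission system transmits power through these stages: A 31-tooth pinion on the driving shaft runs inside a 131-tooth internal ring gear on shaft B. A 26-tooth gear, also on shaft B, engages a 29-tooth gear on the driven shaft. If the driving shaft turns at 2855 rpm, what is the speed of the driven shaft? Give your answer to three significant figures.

Internal gear: ratio = 131/31 = 4.2258, so shaft B turns at 2855 / 4.2258 = 675.61 rpm.
Gear mesh: ratio = 29/26 = 1.1154, so the driven shaft turns at 675.61 / 1.1154 = 605.72 rpm.

606 rpm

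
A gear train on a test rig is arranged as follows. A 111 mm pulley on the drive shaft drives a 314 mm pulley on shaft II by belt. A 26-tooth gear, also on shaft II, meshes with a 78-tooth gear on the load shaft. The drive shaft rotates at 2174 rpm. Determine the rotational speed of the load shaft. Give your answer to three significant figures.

Belt: ratio = 314/111 = 2.8288, so shaft II turns at 2174 / 2.8288 = 768.52 rpm.
Gear mesh: ratio = 78/26 = 3, so the load shaft turns at 768.52 / 3 = 256.17 rpm.

256 rpm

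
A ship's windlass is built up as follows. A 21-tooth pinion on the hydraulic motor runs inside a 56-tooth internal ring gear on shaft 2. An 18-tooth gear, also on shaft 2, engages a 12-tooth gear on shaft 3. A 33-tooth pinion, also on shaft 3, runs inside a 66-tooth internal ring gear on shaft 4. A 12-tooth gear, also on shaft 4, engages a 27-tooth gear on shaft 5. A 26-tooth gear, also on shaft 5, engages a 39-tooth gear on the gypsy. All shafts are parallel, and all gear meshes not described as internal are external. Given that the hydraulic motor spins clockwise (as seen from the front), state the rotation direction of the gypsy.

counterclockwise

the hydraulic motor → shaft 2: internal mesh, same direction → CW.
shaft 2 → shaft 3: external mesh, 1 reversal → CCW.
shaft 3 → shaft 4: internal mesh, same direction → CCW.
shaft 4 → shaft 5: external mesh, 1 reversal → CW.
shaft 5 → the gypsy: external mesh, 1 reversal → CCW.
3 reversals in total — an odd number — so the gypsy turns opposite to the hydraulic motor.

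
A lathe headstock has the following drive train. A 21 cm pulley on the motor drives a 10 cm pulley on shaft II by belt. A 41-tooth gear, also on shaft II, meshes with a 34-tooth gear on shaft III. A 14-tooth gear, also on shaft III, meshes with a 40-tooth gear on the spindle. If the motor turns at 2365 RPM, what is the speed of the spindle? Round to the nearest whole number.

2096 RPM

the motor → shaft II (belt, 10/21): 2365 ÷ 0.47619 = 4966.5 RPM
shaft II → shaft III (gear mesh, 34/41): 4966.5 ÷ 0.82927 = 5989 RPM
shaft III → the spindle (gear mesh, 40/14): 5989 ÷ 2.8571 = 2096.2 RPM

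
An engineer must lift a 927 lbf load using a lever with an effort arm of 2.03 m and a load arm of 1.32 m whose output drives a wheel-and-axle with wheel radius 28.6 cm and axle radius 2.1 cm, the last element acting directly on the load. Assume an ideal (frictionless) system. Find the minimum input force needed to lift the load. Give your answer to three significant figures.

Lever MA = effort arm / load arm = 2.03/1.32 = 1.5379.
Wheel-and-axle MA = R/r = 28.6/2.1 = 13.619.
Combined ideal MA = 1.5379 × 13.619 = 20.944.
Effort = load / MA = 927 / 20.944 = 44.26 lbf.

44.3 lbf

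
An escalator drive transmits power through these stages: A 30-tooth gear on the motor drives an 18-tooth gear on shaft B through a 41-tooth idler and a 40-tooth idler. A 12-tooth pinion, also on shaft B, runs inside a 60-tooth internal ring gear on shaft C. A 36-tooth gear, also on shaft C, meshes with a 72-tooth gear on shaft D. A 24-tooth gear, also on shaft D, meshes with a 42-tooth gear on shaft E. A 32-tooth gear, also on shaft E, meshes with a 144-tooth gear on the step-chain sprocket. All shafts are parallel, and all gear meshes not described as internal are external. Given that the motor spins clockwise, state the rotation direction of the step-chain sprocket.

the motor → shaft B: driver → idler → idler → driven is 3 external meshes, 3 reversals → CCW.
shaft B → shaft C: internal mesh, same direction → CCW.
shaft C → shaft D: external mesh, 1 reversal → CW.
shaft D → shaft E: external mesh, 1 reversal → CCW.
shaft E → the step-chain sprocket: external mesh, 1 reversal → CW.
6 reversals in total — an even number — so the step-chain sprocket turns the same way as the motor.

clockwise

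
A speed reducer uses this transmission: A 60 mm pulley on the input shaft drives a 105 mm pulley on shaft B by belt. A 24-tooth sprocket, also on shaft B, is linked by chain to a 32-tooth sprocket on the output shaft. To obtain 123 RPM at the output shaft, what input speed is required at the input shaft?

Overall ratio R = 1.75 × 1.3333 = 2.3333.
Required input speed = output speed × R = 123 × 2.3333 = 287 RPM.

287 RPM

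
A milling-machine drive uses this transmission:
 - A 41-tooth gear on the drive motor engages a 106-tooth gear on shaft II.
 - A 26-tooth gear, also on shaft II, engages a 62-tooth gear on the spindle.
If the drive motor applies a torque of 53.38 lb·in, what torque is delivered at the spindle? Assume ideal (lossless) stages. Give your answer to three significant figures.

329 lb·in

gear mesh 106/41 = 2.5854 → τ = 53.38·2.5854 = 138.01 lb·in
gear mesh 62/26 = 2.3846 → τ = 138.01·2.3846 = 329.09 lb·in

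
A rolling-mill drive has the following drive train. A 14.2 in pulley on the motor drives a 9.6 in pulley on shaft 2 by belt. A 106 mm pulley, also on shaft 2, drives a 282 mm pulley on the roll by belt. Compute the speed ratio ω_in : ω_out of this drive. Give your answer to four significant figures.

Each stage contributes driven/driver: belt 9.6/14.2 = 0.67606, belt 282/106 = 2.6604.
Overall: 0.67606 × 2.6604 = 1.7986.

1.799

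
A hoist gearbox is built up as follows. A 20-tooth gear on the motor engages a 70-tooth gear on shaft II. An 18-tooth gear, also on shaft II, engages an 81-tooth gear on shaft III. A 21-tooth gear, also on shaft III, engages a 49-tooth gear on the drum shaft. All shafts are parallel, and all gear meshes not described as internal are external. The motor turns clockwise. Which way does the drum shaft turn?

counterclockwise

the motor → shaft II: external mesh, 1 reversal → CCW.
shaft II → shaft III: external mesh, 1 reversal → CW.
shaft III → the drum shaft: external mesh, 1 reversal → CCW.
3 reversals in total — an odd number — so the drum shaft turns opposite to the motor.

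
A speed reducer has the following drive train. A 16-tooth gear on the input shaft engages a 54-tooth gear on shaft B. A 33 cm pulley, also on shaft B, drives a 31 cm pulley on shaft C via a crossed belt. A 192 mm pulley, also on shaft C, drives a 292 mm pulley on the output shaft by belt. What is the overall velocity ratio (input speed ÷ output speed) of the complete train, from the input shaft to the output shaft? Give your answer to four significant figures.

4.822

Each stage contributes driven/driver: gear mesh 54/16 = 3.375, belt 31/33 = 0.93939, belt 292/192 = 1.5208.
Overall: 3.375 × 0.93939 × 1.5208 = 4.8217.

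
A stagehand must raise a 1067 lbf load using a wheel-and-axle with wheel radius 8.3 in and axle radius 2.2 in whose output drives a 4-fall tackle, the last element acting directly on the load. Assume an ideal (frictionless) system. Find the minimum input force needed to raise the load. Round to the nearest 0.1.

70.7 lbf

Wheel-and-axle MA = R/r = 8.3/2.2 = 3.7727.
Block-and-tackle MA = number of supporting rope parts = 4.
Combined ideal MA = 3.7727 × 4 = 15.091.
Effort = load / MA = 1067 / 15.091 = 70.705 lbf.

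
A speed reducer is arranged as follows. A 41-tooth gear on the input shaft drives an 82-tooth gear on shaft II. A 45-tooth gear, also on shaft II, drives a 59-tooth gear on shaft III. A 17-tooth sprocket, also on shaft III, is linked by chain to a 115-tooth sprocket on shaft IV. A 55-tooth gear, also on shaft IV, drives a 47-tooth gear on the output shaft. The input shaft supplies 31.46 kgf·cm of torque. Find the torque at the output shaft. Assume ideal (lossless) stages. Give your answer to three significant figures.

477 kgf·cm

Gear mesh: ratio = 82/41 = 2; torque at shaft II = 31.46 × 2 = 62.92 kgf·cm.
Gear mesh: ratio = 59/45 = 1.3111; torque at shaft III = 62.92 × 1.3111 = 82.495 kgf·cm.
Chain: ratio = 115/17 = 6.7647; torque at shaft IV = 82.495 × 6.7647 = 558.06 kgf·cm.
Gear mesh: ratio = 47/55 = 0.85455; torque at the output shaft = 558.06 × 0.85455 = 476.88 kgf·cm.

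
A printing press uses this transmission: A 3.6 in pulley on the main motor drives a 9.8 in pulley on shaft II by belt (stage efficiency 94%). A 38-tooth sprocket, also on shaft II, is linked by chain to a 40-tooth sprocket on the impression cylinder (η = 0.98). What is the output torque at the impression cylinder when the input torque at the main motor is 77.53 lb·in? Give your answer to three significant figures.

205 lb·in

Belt: ratio = 9.8/3.6 = 2.7222; torque at shaft II = 77.53 × 2.7222 × 0.94 = 198.39 lb·in.
Chain: ratio = 40/38 = 1.0526; torque at the impression cylinder = 198.39 × 1.0526 × 0.98 = 204.66 lb·in.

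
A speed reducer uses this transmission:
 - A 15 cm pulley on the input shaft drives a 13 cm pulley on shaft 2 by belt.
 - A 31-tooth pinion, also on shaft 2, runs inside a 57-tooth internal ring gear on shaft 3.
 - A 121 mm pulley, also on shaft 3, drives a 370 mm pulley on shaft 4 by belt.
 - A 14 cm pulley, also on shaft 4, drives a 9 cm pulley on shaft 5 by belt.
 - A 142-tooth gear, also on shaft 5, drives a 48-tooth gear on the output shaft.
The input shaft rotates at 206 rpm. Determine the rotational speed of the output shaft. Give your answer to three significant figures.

195 rpm

Belt: ratio = 13/15 = 0.86667, so shaft 2 turns at 206 / 0.86667 = 237.69 rpm.
Internal gear: ratio = 57/31 = 1.8387, so shaft 3 turns at 237.69 / 1.8387 = 129.27 rpm.
Belt: ratio = 370/121 = 3.0579, so shaft 4 turns at 129.27 / 3.0579 = 42.275 rpm.
Belt: ratio = 9/14 = 0.64286, so shaft 5 turns at 42.275 / 0.64286 = 65.761 rpm.
Gear mesh: ratio = 48/142 = 0.33803, so the output shaft turns at 65.761 / 0.33803 = 194.54 rpm.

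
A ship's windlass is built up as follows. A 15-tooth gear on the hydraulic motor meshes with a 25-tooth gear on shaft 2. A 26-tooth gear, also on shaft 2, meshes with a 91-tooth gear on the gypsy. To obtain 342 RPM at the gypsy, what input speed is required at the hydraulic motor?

1995 RPM

Overall ratio R = 1.6667 × 3.5 = 5.8333.
Required input speed = output speed × R = 342 × 5.8333 = 1995 RPM.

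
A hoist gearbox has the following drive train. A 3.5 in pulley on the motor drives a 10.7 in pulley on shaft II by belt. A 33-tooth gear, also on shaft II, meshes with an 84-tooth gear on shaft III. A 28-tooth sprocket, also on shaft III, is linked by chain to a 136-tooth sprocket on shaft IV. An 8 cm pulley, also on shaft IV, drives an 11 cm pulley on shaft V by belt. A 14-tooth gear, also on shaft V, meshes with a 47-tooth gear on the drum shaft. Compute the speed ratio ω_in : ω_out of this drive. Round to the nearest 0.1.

174.5

Each stage contributes driven/driver: belt 10.7/3.5 = 3.0571, gear mesh 84/33 = 2.5455, chain 136/28 = 4.8571, belt 11/8 = 1.375, gear mesh 47/14 = 3.3571.
Overall: 3.0571 × 2.5455 × 4.8571 × 1.375 × 3.3571 = 174.48.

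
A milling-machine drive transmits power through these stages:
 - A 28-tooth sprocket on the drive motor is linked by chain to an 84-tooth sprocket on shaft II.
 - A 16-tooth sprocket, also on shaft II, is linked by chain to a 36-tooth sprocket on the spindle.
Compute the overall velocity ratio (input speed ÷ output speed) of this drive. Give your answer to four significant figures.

6.750

Each stage contributes driven/driver: chain 84/28 = 3, chain 36/16 = 2.25.
Overall: 3 × 2.25 = 6.75.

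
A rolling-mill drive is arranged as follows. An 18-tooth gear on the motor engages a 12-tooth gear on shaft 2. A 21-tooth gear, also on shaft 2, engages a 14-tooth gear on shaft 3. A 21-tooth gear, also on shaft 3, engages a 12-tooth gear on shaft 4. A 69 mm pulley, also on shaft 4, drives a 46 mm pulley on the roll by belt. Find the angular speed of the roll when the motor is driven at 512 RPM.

gear mesh 12/18 = 0.66667 → 512/0.66667 = 768 RPM
gear mesh 14/21 = 0.66667 → 768/0.66667 = 1152 RPM
gear mesh 12/21 = 0.57143 → 1152/0.57143 = 2016 RPM
belt 46/69 = 0.66667 → 2016/0.66667 = 3024 RPM

3024 RPM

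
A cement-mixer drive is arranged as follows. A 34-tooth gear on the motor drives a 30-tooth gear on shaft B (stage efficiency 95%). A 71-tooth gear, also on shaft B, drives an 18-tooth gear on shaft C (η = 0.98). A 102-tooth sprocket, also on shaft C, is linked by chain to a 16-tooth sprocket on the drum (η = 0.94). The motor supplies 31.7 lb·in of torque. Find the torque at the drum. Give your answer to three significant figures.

Gear mesh: ratio = 30/34 = 0.88235; torque at shaft B = 31.7 × 0.88235 × 0.95 = 26.572 lb·in.
Gear mesh: ratio = 18/71 = 0.25352; torque at shaft C = 26.572 × 0.25352 × 0.98 = 6.6018 lb·in.
Chain: ratio = 16/102 = 0.15686; torque at the drum = 6.6018 × 0.15686 × 0.94 = 0.97345 lb·in.

0.973 lb·in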